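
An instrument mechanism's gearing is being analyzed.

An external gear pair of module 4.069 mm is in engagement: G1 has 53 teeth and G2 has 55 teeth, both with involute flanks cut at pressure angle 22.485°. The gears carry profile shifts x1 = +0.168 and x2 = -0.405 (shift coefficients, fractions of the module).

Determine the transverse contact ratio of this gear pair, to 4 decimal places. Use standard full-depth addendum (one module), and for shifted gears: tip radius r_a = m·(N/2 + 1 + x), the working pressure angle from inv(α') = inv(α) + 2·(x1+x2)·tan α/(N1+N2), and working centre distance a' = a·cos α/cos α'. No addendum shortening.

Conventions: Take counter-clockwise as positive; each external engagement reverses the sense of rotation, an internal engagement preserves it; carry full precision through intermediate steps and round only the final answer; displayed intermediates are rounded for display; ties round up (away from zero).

1.6725

single-mesh involute tooth geometry (53T engaging 55T at module 4.069)
base radii: r_b1 = 99.631344, r_b2 = 103.391017
tip radii: r_a1 = 112.581092, r_a2 = 114.318555
inv(α') = inv(22.485°) + 2·(+0.168-0.405)·tan α/(53+55) = 0.01965300  ⇒  α' = 21.85832°
a' = a·cos α / cos α' = 219.7260·cos 22.485°/cos 21.85832° = 218.748793
action lengths: √(r_a1²−r_b1²) = 52.422301, √(r_a2²−r_b2²) = 48.775297
base pitch p_b = π·m·cos α = 11.811362
CR = (52.422301 + 48.775297 − 218.748793·sin 21.85832°)/11.811362 = 1.672511
contact ratio ≈ 1.6725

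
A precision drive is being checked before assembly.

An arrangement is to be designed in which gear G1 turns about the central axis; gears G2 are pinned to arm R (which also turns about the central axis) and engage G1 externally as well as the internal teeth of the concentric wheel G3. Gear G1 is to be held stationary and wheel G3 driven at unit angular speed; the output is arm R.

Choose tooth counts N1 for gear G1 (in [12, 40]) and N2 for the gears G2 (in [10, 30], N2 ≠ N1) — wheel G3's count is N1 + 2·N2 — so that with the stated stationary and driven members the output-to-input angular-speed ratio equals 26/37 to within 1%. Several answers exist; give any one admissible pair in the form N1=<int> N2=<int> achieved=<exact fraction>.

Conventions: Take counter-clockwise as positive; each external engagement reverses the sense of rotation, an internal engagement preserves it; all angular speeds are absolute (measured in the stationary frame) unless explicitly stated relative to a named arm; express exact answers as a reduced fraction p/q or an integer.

N1=22 N2=15 achieved=26/37

planetary set to be sized for 26/37 (Willis relation)
Willis with ω_sun = 0: ω_arm/ω_ring = N3/(N1+N3); set equal to 26/37  ⇒  N3/N1 = (26/37)/(1 − 26/37) = 26/11
N3 = N1 + 2·N2  ⇒  N2/N1 = (N3/N1 − 1)/2 = (26/11 − 1)/2 = 15/22
smallest multiple with N1 ≥ 12 and N2 ≥ 10: k = 1  ⇒  N1 = 1·22 = 22, N2 = 1·15 = 15 (N1 ≤ 40, N2 ≤ 30, N2 ≠ N1 ✓), N3 = 22 + 2·15 = 52
check: N3/(N1+N3) with N1 = 22, N3 = 52 gives 26/37; |achieved − target| = 0 ≤ 13/1850 ✓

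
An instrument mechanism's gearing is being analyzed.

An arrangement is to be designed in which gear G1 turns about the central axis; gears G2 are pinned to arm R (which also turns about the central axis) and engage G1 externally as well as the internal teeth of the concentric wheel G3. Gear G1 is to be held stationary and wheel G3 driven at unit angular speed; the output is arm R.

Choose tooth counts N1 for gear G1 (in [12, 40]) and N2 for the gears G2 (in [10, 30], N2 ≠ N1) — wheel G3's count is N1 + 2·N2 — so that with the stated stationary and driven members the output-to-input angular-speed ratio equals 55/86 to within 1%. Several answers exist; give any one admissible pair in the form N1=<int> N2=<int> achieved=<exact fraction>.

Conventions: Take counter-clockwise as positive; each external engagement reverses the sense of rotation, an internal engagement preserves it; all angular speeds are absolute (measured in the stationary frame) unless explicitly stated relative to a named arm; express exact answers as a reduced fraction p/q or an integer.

design class (target 55/86): planetary set
Willis with ω_sun = 0: ω_arm/ω_ring = N3/(N1+N3); set equal to 55/86  ⇒  N3/N1 = (55/86)/(1 − 55/86) = 55/31
N3 = N1 + 2·N2  ⇒  N2/N1 = (N3/N1 − 1)/2 = (55/31 − 1)/2 = 12/31
smallest multiple with N1 ≥ 12 and N2 ≥ 10: k = 1  ⇒  N1 = 1·31 = 31, N2 = 1·12 = 12 (N1 ≤ 40, N2 ≤ 30, N2 ≠ N1 ✓), N3 = 31 + 2·12 = 55
check: N3/(N1+N3) with N1 = 31, N3 = 55 gives 55/86; |achieved − target| = 0 ≤ 11/1720 ✓

N1=31 N2=12 achieved=55/86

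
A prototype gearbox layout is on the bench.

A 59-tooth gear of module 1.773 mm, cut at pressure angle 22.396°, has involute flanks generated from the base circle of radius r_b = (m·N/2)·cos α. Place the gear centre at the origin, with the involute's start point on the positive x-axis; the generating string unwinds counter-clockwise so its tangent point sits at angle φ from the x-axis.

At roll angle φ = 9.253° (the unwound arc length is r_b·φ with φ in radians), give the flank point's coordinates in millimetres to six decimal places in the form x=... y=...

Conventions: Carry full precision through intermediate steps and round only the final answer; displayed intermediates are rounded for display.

x=48.984890 y=0.067717

single-mesh involute tooth geometry (59T wheel at module 1.773)
pitch radius r_p = m·N/2 = 1.773·59/2 = 52.303500
base radius r_b = r_p·cos α = 52.303500·cos 22.396° = 48.358385
roll angle φ = 9.253° = 0.16149532 rad
x = r_b·(cos φ + φ·sin φ) = 48.984890
y = r_b·(sin φ − φ·cos φ) = 0.067717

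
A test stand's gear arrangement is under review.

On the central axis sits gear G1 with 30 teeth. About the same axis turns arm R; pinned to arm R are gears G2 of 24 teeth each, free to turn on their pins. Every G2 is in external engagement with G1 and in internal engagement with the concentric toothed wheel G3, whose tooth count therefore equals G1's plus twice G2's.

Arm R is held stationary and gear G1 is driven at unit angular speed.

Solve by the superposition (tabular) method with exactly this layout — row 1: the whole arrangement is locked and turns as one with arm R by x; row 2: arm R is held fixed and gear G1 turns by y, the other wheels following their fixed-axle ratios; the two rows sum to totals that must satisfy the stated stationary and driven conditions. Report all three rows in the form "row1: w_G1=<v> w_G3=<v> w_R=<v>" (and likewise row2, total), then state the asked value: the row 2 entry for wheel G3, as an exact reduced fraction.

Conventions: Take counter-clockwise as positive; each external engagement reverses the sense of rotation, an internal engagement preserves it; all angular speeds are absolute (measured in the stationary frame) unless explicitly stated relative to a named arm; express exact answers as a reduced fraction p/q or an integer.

row1: w_G1=0 w_G3=0 w_R=0
row2: w_G1=1 w_G3=-5/13 w_R=0
total: w_G1=1 w_G3=-5/13 w_R=0
asked value: -5/13

planetary set (30T centre, 24T on arm, 78T internal) — Willis relation
row 1 (train locked, turned with arm): all members turn x
row 2: sun turns y, ring = −(30/78)·y, arm 0
boundary: total ω_arm = x = 0 and total ω_sun = x + y = 1  ⇒  y = 1, x = 0
row 2 ring = −(30/78)·1 = -5/13
totals (row 1 + row 2): sun 0 + 1 = 1, ring 0 + (-5/13) = -5/13, arm 0 + 0 = 0
asked cell (row2, ring) = -5/13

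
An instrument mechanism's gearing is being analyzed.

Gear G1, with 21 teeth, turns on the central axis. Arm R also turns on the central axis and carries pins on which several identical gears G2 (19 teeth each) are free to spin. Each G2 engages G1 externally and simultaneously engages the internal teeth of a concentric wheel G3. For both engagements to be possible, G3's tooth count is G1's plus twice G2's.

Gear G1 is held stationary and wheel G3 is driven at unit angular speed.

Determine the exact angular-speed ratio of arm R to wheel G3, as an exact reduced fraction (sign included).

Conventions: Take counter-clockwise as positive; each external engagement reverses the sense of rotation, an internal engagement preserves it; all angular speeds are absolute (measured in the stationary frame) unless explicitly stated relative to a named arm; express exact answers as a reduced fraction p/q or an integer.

class = planetary set [G3 = 21+2·19 = 59; Willis about the carrier]
ring teeth: 21 + 2·19 = 59
21(ω_sun−ω_arm) = −59(ω_ring−ω_arm),  ω_sun = 0, ω_ring = 1
21(0−ω_arm) = −59(1−ω_arm)  ⇒  80·ω_arm = 59  ⇒  ω_arm = 59/80
ω_out/ω_in = 59/80

59/80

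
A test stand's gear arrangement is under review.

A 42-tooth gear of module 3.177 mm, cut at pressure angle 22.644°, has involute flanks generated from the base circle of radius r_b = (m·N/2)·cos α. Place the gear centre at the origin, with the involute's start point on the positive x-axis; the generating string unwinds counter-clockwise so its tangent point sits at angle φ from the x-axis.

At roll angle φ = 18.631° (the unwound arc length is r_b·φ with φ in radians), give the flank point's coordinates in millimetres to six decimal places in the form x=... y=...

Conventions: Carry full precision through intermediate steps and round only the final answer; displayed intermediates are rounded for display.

class = single-mesh tooth geometry [base-circle involute, m = 3.177, 42T]
pitch radius r_p = m·N/2 = 3.177·42/2 = 66.717000
base radius r_b = r_p·cos α = 66.717000·cos 22.644° = 61.574109
roll angle φ = 18.631° = 0.32517229 rad
x = r_b·(cos φ + φ·sin φ) = 64.743892
y = r_b·(sin φ − φ·cos φ) = 0.698262

x=64.743892 y=0.698262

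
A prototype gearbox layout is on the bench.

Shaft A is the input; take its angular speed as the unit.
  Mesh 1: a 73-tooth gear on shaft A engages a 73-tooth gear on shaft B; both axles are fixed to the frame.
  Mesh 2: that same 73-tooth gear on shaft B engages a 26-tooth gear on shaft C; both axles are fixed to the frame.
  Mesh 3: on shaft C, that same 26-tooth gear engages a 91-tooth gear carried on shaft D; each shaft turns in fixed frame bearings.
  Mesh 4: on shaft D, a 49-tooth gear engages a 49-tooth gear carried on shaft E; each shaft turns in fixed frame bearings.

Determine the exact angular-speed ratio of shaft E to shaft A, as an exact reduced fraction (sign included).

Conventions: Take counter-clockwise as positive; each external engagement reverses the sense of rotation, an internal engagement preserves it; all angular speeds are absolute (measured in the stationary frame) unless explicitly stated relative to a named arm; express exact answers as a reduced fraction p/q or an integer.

class = fixed-axis compound train [4 meshes; 4 ratios multiply, 4 sense flips]
mesh 1 [73T→73T]: running ratio 1, sense −
mesh 2 [73T→26T]: running ratio 73/26, sense +
mesh 3 [26T→91T]: running ratio 73/91, sense −
mesh 4 [49T→49T]: running ratio 73/91, sense +
ω_out/ω_in = 73/91

73/91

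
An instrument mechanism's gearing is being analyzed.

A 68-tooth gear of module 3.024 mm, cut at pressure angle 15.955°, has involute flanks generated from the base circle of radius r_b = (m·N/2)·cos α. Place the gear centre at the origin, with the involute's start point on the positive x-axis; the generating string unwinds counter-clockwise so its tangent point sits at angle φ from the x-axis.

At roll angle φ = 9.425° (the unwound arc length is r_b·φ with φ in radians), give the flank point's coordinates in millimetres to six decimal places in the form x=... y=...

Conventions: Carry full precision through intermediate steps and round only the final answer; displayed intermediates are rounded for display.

recognized (one wheel, involute flank): single-mesh tooth geometry, m = 3.024, N = 68
pitch radius r_p = m·N/2 = 3.024·68/2 = 102.816000
base radius r_b = r_p·cos α = 102.816000·cos 15.955° = 98.855310
roll angle φ = 9.425° = 0.16449728 rad
x = r_b·(cos φ + φ·sin φ) = 100.183756
y = r_b·(sin φ − φ·cos φ) = 0.146278

x=100.183756 y=0.146278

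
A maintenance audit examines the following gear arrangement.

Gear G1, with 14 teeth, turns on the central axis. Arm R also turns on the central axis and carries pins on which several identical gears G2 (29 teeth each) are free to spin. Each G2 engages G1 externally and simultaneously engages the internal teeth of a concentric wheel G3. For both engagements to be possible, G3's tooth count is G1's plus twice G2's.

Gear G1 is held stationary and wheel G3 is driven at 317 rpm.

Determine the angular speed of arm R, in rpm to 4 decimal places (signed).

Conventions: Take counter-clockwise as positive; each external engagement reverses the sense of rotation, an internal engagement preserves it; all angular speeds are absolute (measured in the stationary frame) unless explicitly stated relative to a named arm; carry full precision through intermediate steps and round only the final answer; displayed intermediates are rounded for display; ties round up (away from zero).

planetary set (14T centre, 29T on arm, 72T internal) — Willis relation
normalise by the input: solve with ω_ring = 1, then scale by 317 rpm
ring teeth: 14 + 2·29 = 72
14(ω_sun−ω_arm) = −72(ω_ring−ω_arm),  ω_sun = 0, ω_ring = 1
14(0−ω_arm) = −72(1−ω_arm)  ⇒  86·ω_arm = 72  ⇒  ω_arm = 36/43
scale: ω_arm = 36/43 × 317 rpm = +265.3953 rpm

+265.3953 rpm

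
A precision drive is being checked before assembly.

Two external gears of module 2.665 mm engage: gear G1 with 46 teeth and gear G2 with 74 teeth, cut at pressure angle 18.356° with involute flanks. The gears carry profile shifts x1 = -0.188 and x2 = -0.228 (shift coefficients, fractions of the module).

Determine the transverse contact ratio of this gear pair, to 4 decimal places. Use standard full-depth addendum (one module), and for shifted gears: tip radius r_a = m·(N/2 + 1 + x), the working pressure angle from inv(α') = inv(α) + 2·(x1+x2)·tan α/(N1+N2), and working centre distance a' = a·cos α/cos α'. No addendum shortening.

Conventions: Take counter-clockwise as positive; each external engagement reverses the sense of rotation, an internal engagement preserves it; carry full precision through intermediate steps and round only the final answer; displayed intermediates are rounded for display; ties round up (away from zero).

1.9927

recognized (one external pair, fixed centres): single-mesh tooth geometry, m = 2.665, N1 = 46, N2 = 74
base radii: r_b1 = 58.176196, r_b2 = 93.587793
tip radii: r_a1 = 63.458980, r_a2 = 100.662380
inv(α') = inv(18.356°) + 2·(-0.188-0.228)·tan α/(46+74) = 0.00912988  ⇒  α' = 17.06421°
a' = a·cos α / cos α' = 159.9000·cos 18.356°/cos 17.06421° = 158.752844
action lengths: √(r_a1²−r_b1²) = 25.349011, √(r_a2²−r_b2²) = 37.070739
base pitch p_b = π·m·cos α = 7.946344
CR = (25.349011 + 37.070739 − 158.752844·sin 17.06421°)/7.946344 = 1.992716
contact ratio ≈ 1.9927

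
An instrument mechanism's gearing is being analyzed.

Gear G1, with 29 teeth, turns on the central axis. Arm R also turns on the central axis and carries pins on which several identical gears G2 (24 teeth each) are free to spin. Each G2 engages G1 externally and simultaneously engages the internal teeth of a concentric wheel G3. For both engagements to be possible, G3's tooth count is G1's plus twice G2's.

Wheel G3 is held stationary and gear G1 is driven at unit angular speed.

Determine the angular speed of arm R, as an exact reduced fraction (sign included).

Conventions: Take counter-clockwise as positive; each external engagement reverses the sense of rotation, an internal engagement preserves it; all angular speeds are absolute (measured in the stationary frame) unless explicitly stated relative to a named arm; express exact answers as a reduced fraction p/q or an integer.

29/106

planetary set (29T centre, 24T on arm, 77T internal) — Willis relation
ring teeth: 29 + 2·24 = 77
29(ω_sun−ω_arm) = −77(ω_ring−ω_arm),  ω_ring = 0, ω_sun = 1
29(1−ω_arm) = −77(0−ω_arm)  ⇒  106·ω_arm = 29  ⇒  ω_arm = 29/106
exact speed ratio = 29/106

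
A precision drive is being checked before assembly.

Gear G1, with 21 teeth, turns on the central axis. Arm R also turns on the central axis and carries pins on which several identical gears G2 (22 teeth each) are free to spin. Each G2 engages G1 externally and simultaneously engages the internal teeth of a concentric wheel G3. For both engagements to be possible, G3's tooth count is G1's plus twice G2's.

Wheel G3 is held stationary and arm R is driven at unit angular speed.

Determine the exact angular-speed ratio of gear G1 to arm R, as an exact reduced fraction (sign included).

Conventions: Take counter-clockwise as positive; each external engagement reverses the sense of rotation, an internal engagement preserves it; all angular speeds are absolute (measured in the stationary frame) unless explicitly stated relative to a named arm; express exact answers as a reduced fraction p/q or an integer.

planetary set (21T centre, 22T on arm, 65T internal) — Willis relation
ring teeth: 21 + 2·22 = 65
21(ω_sun−ω_arm) = −65(ω_ring−ω_arm),  ω_ring = 0, ω_arm = 1
ω_sun = 1 − (65/21)(0−1) = 86/21
ω_out/ω_in = 86/21

86/21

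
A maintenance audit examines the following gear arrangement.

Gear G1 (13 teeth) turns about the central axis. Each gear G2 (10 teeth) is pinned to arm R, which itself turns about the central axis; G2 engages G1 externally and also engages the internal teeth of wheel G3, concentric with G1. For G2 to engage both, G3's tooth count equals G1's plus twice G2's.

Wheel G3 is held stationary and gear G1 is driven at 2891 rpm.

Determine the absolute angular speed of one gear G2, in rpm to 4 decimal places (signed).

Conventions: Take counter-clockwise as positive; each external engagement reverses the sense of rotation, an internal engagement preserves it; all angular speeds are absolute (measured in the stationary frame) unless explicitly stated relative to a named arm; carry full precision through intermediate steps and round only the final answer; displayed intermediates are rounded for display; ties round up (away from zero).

-1879.1500 rpm

class = planetary set [G3 = 13+2·10 = 33; Willis about the carrier]
normalise by the input: solve with ω_sun = 1, then scale by 2891 rpm
ring teeth: 13 + 2·10 = 33
13(ω_sun−ω_arm) = −33(ω_ring−ω_arm),  ω_ring = 0, ω_sun = 1
13(1−ω_arm) = −33(0−ω_arm)  ⇒  46·ω_arm = 13  ⇒  ω_arm = 13/46
sun–planet mesh: 13·(1−13/46) = −10·(ω_p−ω_arm)  ⇒  ω_p−ω_arm = -429/460
ω_p = 13/46 − 429/460 = -13/20
scale: ω_p = -13/20 × 2891 rpm = -1879.1500 rpm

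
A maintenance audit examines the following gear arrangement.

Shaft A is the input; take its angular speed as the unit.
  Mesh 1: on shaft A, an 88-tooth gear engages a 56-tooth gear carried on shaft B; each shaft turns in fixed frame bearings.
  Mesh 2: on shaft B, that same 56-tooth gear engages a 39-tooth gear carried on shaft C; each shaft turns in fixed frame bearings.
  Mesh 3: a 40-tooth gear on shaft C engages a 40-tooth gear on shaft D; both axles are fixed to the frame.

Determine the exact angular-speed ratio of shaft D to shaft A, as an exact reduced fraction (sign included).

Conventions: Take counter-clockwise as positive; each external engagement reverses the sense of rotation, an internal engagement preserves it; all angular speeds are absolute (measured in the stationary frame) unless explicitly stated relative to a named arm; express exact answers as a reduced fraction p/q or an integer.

class = fixed-axis compound train [3 meshes; 3 ratios multiply, 3 sense flips]
mesh 1 [88T→56T]: running ratio 11/7, sense −
mesh 2 [56T→39T]: running ratio 88/39, sense +
mesh 3 [40T→40T]: running ratio 88/39, sense −
ω_out/ω_in = -88/39

-88/39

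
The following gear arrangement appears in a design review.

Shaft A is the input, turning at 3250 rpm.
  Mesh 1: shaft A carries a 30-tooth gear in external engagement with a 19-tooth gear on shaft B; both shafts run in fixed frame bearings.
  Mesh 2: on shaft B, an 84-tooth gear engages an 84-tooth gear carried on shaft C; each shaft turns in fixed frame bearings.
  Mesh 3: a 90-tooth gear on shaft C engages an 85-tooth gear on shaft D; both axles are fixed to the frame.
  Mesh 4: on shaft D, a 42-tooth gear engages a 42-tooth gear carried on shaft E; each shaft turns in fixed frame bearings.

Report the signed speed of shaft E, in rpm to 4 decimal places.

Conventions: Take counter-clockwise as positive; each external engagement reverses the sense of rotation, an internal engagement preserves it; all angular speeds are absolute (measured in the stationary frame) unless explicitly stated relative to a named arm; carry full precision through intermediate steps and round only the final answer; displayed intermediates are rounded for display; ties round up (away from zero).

class = fixed-axis compound train [4 meshes; 4 ratios multiply, 4 sense flips]
mesh 1 [30T→19T]: ω = 3250.0000×30/19 = 5131.5789 rpm, sense flips to −
mesh 2 [84T→84T]: ω = 5131.5789×84/84 = 5131.5789 rpm, sense flips to +
mesh 3 [90T→85T]: ω = 5131.5789×90/85 = 5433.4365 rpm, sense flips to −
mesh 4 [42T→42T]: ω = 5433.4365×42/42 = 5433.4365 rpm, sense flips to +
signed output speed = +5433.4365 rpm

+5433.4365 rpm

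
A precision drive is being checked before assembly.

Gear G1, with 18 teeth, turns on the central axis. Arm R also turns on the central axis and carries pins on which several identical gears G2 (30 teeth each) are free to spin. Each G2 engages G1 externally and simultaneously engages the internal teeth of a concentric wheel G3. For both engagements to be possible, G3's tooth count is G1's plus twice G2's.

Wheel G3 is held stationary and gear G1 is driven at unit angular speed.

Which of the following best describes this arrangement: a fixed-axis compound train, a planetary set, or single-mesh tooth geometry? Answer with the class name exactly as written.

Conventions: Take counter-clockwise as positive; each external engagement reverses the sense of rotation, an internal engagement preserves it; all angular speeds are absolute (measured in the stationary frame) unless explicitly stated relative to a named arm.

class = planetary set [G3 = 18+2·30 = 78; Willis about the carrier]
classification: planetary set

planetary set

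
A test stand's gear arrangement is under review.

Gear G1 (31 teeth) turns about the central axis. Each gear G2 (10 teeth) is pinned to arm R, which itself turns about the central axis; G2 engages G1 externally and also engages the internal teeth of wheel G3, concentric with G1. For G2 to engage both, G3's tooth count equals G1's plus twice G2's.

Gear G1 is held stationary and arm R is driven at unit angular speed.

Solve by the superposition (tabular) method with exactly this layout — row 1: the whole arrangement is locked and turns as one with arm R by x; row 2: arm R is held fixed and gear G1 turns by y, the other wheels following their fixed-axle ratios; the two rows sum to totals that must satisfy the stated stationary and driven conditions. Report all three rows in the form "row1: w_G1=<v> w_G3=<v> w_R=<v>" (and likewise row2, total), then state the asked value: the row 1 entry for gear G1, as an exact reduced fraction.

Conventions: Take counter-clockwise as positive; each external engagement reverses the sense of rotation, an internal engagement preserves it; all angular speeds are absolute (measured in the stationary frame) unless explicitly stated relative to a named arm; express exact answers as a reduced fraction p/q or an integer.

row1: w_G1=1 w_G3=1 w_R=1
row2: w_G1=-1 w_G3=31/51 w_R=0
total: w_G1=0 w_G3=82/51 w_R=1
asked value: 1

recognized (axles ride arm R): planetary set, 31/10/51 teeth
row 1 — lock + rotate with arm: ω_sun = ω_ring = ω_arm = x
row 2 (arm held, sun turns y): ω_ring = −(31/51)·y, ω_arm = 0
boundary: total ω_sun = x + y = 0 and total ω_arm = x = 1  ⇒  y = -1, x = 1
row 2 ring = −(31/51)·(-1) = 31/51
totals (row 1 + row 2): sun 1 + (-1) = 0, ring 1 + 31/51 = 82/51, arm 1 + 0 = 1
asked cell (row1, sun) = 1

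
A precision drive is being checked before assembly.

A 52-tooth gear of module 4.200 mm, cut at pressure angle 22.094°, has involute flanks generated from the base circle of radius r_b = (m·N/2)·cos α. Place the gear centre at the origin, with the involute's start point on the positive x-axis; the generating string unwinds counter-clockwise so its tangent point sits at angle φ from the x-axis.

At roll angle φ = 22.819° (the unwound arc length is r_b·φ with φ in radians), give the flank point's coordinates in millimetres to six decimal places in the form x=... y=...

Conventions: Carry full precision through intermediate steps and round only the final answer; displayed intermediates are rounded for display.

recognized (one wheel, involute flank): single-mesh tooth geometry, m = 4.200, N = 52
pitch radius r_p = m·N/2 = 4.200·52/2 = 109.200000
base radius r_b = r_p·cos α = 109.200000·cos 22.094° = 101.181228
roll angle φ = 22.819° = 0.39826668 rad
x = r_b·(cos φ + φ·sin φ) = 108.890316
y = r_b·(sin φ − φ·cos φ) = 2.096990

x=108.890316 y=2.096990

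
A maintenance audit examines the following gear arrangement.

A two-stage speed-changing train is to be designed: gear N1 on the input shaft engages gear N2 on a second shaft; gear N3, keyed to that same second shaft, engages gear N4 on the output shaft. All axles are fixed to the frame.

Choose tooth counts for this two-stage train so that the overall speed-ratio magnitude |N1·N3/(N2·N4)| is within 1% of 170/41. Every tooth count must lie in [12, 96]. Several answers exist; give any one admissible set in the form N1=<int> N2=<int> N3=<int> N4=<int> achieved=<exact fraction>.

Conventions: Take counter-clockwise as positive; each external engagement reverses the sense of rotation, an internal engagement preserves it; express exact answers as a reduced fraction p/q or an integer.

topology: fixed-axis compound train — 2 stages, target 170/41
target = 170/41 in lowest terms: an exact hit needs N1·N3 = k·170 and N2·N4 = k·41 for one integer k, every count in [12, 96]; additionally prefer no 1:1 stage (N1 ≠ N2, N3 ≠ N4)
k = 1…11: no 1:1-free in-range split of k·170 and k·41 into factor pairs; take k = 12
k = 12: N1·N3 = 2040 = 24·85, N2·N4 = 492 = 12·41
achieved = 24·85/(12·41) = 170/41; |achieved − target| = 0 ≤ 17/410 ✓

N1=24 N2=12 N3=85 N4=41 achieved=170/41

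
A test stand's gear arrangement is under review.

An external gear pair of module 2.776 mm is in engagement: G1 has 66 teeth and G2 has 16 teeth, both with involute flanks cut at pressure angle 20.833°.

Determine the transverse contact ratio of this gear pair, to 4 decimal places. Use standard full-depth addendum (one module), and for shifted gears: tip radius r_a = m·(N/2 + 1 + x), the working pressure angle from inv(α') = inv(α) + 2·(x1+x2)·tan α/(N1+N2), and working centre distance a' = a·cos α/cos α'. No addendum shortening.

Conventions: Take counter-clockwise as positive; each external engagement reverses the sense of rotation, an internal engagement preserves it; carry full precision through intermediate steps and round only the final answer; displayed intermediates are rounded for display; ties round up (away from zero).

1.6132

single-mesh involute tooth geometry (66T engaging 16T at module 2.776)
base radii: r_b1 = 85.618760, r_b2 = 20.756063
tip radii: r_a1 = 94.384000, r_a2 = 24.984000
no profile shift: α' = α, a' = a
action lengths: √(r_a1²−r_b1²) = 39.721120, √(r_a2²−r_b2²) = 13.906333
base pitch p_b = π·m·cos α = 8.150887
CR = (39.721120 + 13.906333 − 113.816000·sin 20.83300°)/8.150887 = 1.613239
contact ratio ≈ 1.6132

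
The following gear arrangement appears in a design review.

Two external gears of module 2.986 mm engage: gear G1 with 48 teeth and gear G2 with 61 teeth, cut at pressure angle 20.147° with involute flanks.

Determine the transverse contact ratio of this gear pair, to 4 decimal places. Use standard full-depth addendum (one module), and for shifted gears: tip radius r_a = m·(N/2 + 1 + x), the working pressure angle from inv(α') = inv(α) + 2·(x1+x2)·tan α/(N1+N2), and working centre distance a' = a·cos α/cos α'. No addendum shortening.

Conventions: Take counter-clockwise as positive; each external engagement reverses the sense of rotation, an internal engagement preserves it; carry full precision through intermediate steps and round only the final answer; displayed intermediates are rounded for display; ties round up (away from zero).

single-mesh involute tooth geometry (48T engaging 61T at module 2.986)
base radii: r_b1 = 67.279025, r_b2 = 85.500428
tip radii: r_a1 = 74.650000, r_a2 = 94.059000
no profile shift: α' = α, a' = a
action lengths: √(r_a1²−r_b1²) = 32.344323, √(r_a2²−r_b2²) = 39.201687
base pitch p_b = π·m·cos α = 8.806804
CR = (32.344323 + 39.201687 − 162.737000·sin 20.14700°)/8.806804 = 1.759380
contact ratio ≈ 1.7594

1.7594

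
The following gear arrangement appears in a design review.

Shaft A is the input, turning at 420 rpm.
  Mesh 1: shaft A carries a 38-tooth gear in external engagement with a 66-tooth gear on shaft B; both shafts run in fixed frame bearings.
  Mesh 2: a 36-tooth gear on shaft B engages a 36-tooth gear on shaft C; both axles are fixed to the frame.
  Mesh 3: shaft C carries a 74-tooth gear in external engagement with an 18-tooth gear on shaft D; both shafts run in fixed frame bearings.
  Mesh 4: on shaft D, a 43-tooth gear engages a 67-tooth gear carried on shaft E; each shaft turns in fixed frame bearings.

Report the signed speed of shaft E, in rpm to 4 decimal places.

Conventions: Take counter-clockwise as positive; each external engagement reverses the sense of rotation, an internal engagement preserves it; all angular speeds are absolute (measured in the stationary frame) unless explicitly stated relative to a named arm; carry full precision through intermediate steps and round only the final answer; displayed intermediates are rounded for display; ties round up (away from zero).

+638.0311 rpm

class = fixed-axis compound train [4 meshes; 4 ratios multiply, 4 sense flips]
mesh 1 [38T→66T]: ω = 420.0000×38/66 = 241.8182 rpm, sense flips to −
mesh 2 [36T→36T]: ω = 241.8182×36/36 = 241.8182 rpm, sense flips to +
mesh 3 [74T→18T]: ω = 241.8182×74/18 = 994.1414 rpm, sense flips to −
mesh 4 [43T→67T]: ω = 994.1414×43/67 = 638.0311 rpm, sense flips to +
signed output speed = +638.0311 rpm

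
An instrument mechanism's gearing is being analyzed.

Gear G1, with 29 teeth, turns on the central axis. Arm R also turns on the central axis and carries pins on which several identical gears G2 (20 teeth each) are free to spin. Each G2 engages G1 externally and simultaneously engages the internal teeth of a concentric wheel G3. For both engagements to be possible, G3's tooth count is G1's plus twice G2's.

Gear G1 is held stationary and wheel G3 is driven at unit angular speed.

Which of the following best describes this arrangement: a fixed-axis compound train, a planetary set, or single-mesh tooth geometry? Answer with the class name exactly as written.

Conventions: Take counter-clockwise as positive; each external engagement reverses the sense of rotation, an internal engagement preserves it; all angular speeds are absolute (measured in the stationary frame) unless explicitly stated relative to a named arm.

recognized (axles ride arm R): planetary set, 29/20/69 teeth
classification: planetary set

planetary set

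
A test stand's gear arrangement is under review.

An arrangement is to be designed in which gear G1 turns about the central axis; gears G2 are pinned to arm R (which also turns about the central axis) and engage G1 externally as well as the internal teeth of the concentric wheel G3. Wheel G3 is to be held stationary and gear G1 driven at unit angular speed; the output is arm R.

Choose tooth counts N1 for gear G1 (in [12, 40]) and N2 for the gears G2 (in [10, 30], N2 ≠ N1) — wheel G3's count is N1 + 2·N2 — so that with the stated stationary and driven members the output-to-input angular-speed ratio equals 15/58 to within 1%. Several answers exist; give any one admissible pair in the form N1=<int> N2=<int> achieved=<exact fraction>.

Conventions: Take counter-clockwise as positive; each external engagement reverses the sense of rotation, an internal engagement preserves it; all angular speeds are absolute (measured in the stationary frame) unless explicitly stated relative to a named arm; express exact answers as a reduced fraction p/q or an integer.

N1=15 N2=14 achieved=15/58

planetary set to be sized for 15/58 (Willis relation)
Willis with ω_ring = 0: ω_arm/ω_sun = N1/(N1+N3); set equal to 15/58  ⇒  N3/N1 = 1/(15/58) − 1 = 43/15
N3 = N1 + 2·N2  ⇒  N2/N1 = (N3/N1 − 1)/2 = (43/15 − 1)/2 = 14/15
smallest multiple with N1 ≥ 12 and N2 ≥ 10: k = 1  ⇒  N1 = 1·15 = 15, N2 = 1·14 = 14 (N1 ≤ 40, N2 ≤ 30, N2 ≠ N1 ✓), N3 = 15 + 2·14 = 43
check: N1/(N1+N3) with N1 = 15, N3 = 43 gives 15/58; |achieved − target| = 0 ≤ 3/1160 ✓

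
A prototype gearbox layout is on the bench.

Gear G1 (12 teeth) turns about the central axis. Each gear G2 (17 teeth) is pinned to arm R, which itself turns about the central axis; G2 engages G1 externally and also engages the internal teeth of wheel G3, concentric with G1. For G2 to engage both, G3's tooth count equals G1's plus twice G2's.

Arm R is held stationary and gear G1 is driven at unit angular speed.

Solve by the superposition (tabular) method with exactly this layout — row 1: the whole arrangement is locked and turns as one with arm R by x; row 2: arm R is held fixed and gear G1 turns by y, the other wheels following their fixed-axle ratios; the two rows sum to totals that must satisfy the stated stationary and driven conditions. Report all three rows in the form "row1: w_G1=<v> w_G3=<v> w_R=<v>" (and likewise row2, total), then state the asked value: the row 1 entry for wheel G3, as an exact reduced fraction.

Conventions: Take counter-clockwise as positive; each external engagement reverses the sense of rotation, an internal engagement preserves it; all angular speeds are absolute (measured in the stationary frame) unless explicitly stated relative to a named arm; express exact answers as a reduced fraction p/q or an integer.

planetary set (12T centre, 17T on arm, 46T internal) — Willis relation
row 1: whole set turns with the arm by x
row 2: sun turns y, ring = −(12/46)·y, arm 0
boundary: total ω_arm = x = 0 and total ω_sun = x + y = 1  ⇒  y = 1, x = 0
row 2 ring = −(12/46)·1 = -6/23
totals (row 1 + row 2): sun 0 + 1 = 1, ring 0 + (-6/23) = -6/23, arm 0 + 0 = 0
asked cell (row1, ring) = 0

row1: w_G1=0 w_G3=0 w_R=0
row2: w_G1=1 w_G3=-6/23 w_R=0
total: w_G1=1 w_G3=-6/23 w_R=0
asked value: 0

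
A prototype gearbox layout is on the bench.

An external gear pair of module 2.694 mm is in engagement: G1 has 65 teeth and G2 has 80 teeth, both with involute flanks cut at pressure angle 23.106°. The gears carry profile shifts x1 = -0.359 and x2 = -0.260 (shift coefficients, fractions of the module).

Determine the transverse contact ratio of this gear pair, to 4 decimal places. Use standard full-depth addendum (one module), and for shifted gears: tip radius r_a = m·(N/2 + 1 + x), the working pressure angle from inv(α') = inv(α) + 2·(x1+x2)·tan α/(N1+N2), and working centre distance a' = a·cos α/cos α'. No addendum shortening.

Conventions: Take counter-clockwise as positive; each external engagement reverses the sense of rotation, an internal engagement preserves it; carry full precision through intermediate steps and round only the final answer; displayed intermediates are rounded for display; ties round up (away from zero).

1.7349

class = single-mesh tooth geometry [involute pair 65T × 80T, m = 2.694]
base radii: r_b1 = 80.531374, r_b2 = 99.115537
tip radii: r_a1 = 89.281854, r_a2 = 109.753560
inv(α') = inv(23.106°) + 2·(-0.359-0.260)·tan α/(65+80) = 0.01974135  ⇒  α' = 21.88973°
a' = a·cos α / cos α' = 195.3150·cos 23.106°/cos 21.88973° = 193.605244
action lengths: √(r_a1²−r_b1²) = 38.547987, √(r_a2²−r_b2²) = 47.137611
base pitch p_b = π·m·cos α = 7.784516
CR = (38.547987 + 47.137611 − 193.605244·sin 21.88973°)/7.784516 = 1.734908
contact ratio ≈ 1.7349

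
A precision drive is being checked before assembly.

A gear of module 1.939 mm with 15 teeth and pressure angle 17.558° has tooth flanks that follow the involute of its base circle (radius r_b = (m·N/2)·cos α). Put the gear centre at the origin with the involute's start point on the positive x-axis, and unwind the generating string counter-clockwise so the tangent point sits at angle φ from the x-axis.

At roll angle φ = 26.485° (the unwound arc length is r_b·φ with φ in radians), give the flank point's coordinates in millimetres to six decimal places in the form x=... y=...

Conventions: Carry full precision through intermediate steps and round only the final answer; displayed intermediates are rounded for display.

class = single-mesh tooth geometry [base-circle involute, m = 1.939, 15T]
pitch radius r_p = m·N/2 = 1.939·15/2 = 14.542500
base radius r_b = r_p·cos α = 14.542500·cos 17.558° = 13.864995
roll angle φ = 26.485° = 0.46225045 rad
x = r_b·(cos φ + φ·sin φ) = 15.268104
y = r_b·(sin φ − φ·cos φ) = 0.446809

x=15.268104 y=0.446809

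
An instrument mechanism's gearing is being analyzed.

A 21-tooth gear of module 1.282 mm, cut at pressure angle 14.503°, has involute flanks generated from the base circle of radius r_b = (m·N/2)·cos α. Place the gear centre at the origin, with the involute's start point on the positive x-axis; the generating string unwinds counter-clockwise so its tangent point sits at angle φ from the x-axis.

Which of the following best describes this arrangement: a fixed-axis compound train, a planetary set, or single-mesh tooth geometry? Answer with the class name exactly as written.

single-mesh tooth geometry

recognized (one wheel, involute flank): single-mesh tooth geometry, m = 1.282, N = 21
classification: single-mesh tooth geometry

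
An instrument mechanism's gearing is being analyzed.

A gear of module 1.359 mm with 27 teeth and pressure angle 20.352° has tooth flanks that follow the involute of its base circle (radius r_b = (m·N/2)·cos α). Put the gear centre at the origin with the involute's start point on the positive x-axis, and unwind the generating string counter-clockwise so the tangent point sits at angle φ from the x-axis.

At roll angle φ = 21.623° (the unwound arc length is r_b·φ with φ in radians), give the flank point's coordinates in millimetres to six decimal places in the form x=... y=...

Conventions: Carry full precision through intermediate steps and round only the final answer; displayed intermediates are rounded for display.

x=18.382865 y=0.303822

recognized (one wheel, involute flank): single-mesh tooth geometry, m = 1.359, N = 27
pitch radius r_p = m·N/2 = 1.359·27/2 = 18.346500
base radius r_b = r_p·cos α = 18.346500·cos 20.352° = 17.201196
roll angle φ = 21.623° = 0.37739254 rad
x = r_b·(cos φ + φ·sin φ) = 18.382865
y = r_b·(sin φ − φ·cos φ) = 0.303822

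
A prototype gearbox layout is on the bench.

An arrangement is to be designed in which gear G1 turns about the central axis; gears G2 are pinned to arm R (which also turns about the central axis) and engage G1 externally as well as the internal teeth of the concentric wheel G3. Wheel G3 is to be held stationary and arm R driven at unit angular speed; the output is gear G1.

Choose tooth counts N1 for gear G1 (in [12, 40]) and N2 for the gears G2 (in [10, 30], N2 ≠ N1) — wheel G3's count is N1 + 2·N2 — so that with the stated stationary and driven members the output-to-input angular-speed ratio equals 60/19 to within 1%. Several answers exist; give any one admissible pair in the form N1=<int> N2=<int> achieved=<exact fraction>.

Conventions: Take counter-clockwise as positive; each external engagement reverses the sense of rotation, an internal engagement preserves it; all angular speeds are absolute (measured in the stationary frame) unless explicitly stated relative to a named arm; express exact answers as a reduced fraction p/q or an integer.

planetary set to be sized for 60/19 (Willis relation)
Willis with ω_ring = 0: ω_sun/ω_arm = (N1+N3)/N1; set equal to 60/19  ⇒  N3/N1 = 60/19 − 1 = 41/19
N3 = N1 + 2·N2  ⇒  N2/N1 = (N3/N1 − 1)/2 = (41/19 − 1)/2 = 11/19
smallest multiple with N1 ≥ 12 and N2 ≥ 10: k = 1  ⇒  N1 = 1·19 = 19, N2 = 1·11 = 11 (N1 ≤ 40, N2 ≤ 30, N2 ≠ N1 ✓), N3 = 19 + 2·11 = 41
check: (N1+N3)/N1 with N1 = 19, N3 = 41 gives 60/19; |achieved − target| = 0 ≤ 3/95 ✓

N1=19 N2=11 achieved=60/19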